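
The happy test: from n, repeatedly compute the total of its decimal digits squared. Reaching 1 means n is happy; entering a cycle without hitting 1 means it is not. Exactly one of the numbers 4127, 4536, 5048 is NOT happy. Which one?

4127: 4127 → 70 → 49 → 97 → 130 → 10 → 1  — reaches 1 (happy)
4536: 4536 → 86 → 100 → 1  — reaches 1 (happy)
5048: 5048 → 105 → 26 → 40 → 16 → 37 → 58 → 89 → 145 → 42 → 20 → 4 → 16  — repeats 16 (not happy)

5048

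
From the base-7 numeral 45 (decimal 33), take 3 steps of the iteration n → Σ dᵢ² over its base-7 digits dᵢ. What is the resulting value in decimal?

27

33 = (4,5)_7 → 41
41 = (5,6)_7 → 61
61 = (1,1,5)_7 → 27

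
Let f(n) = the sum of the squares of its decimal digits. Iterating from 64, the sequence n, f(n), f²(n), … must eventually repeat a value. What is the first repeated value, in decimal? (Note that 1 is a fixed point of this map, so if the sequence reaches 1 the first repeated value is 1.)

89

64 → 6² + 4² = 36 + 16 = 52
52 → 5² + 2² = 25 + 4 = 29
29 → 2² + 9² = 4 + 81 = 85
85 → 8² + 5² = 64 + 25 = 89
89 → 8² + 9² = 64 + 81 = 145
145 → 1² + 4² + 5² = 1 + 16 + 25 = 42
42 → 4² + 2² = 16 + 4 = 20
20 → 2² + 0² = 4 + 0 = 4
4 → 4² = 16
16 → 1² + 6² = 1 + 36 = 37
37 → 3² + 7² = 9 + 49 = 58
58 → 5² + 8² = 25 + 64 = 89  — 89 already appeared earlier.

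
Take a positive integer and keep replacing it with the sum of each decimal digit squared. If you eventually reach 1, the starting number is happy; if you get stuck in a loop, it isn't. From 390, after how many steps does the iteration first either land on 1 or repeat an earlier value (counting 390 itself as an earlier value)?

390 → 3² + 9² + 0² = 90
90 → 9² + 0² = 81
81 → 8² + 1² = 65
65 → 6² + 5² = 61
61 → 6² + 1² = 37
37 → 3² + 7² = 58
58 → 5² + 8² = 89
89 → 8² + 9² = 145
145 → 1² + 4² + 5² = 42
42 → 4² + 2² = 20
20 → 2² + 0² = 4
4 → 4² = 16
16 → 1² + 6² = 37  — 37 repeats.
That took 13 steps.

13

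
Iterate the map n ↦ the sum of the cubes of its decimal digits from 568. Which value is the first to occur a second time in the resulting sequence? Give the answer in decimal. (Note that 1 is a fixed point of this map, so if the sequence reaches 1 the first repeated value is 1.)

370

568 → 5³ + 6³ + 8³ = 853
853 → 8³ + 5³ + 3³ = 664
664 → 6³ + 6³ + 4³ = 496
496 → 4³ + 9³ + 6³ = 1009
1009 → 1³ + 0³ + 0³ + 9³ = 730
730 → 7³ + 3³ + 0³ = 370
370 → 3³ + 7³ + 0³ = 370  — 370 already appeared earlier.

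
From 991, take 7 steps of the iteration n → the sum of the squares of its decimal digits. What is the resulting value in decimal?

145

991 → 9² + 9² + 1² = 81 + 81 + 1 = 163
163 → 1² + 6² + 3² = 1 + 36 + 9 = 46
46 → 4² + 6² = 16 + 36 = 52
52 → 5² + 2² = 25 + 4 = 29
29 → 2² + 9² = 4 + 81 = 85
85 → 8² + 5² = 64 + 25 = 89
89 → 8² + 9² = 64 + 81 = 145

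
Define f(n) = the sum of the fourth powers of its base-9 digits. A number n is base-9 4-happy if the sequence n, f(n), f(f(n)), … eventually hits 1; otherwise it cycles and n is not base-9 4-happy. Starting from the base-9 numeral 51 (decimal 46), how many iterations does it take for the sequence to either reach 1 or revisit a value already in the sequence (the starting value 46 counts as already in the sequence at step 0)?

15

46 = (5,1)_9 → 5⁴ + 1⁴ = 626
626 = (7,6,5)_9 → 7⁴ + 6⁴ + 5⁴ = 4322
4322 = (5,8,3,2)_9 → 5⁴ + 8⁴ + 3⁴ + 2⁴ = 4818
4818 = (6,5,4,3)_9 → 6⁴ + 5⁴ + 4⁴ + 3⁴ = 2258
2258 = (3,0,7,8)_9 → 3⁴ + 0⁴ + 7⁴ + 8⁴ = 6578
6578 = (1,0,0,1,8)_9 → 1⁴ + 0⁴ + 0⁴ + 1⁴ + 8⁴ = 4098
4098 = (5,5,5,3)_9 → 5⁴ + 5⁴ + 5⁴ + 3⁴ = 1956
1956 = (2,6,1,3)_9 → 2⁴ + 6⁴ + 1⁴ + 3⁴ = 1394
1394 = (1,8,1,8)_9 → 1⁴ + 8⁴ + 1⁴ + 8⁴ = 8194
8194 = (1,2,2,1,4)_9 → 1⁴ + 2⁴ + 2⁴ + 1⁴ + 4⁴ = 290
290 = (3,5,2)_9 → 3⁴ + 5⁴ + 2⁴ = 722
722 = (8,8,2)_9 → 8⁴ + 8⁴ + 2⁴ = 8208
8208 = (1,2,2,3,0)_9 → 1⁴ + 2⁴ + 2⁴ + 3⁴ + 0⁴ = 114
114 = (1,3,6)_9 → 1⁴ + 3⁴ + 6⁴ = 1378
1378 = (1,8,0,1)_9 → 1⁴ + 8⁴ + 0⁴ + 1⁴ = 4098  — 4098 repeats.
That took 15 steps.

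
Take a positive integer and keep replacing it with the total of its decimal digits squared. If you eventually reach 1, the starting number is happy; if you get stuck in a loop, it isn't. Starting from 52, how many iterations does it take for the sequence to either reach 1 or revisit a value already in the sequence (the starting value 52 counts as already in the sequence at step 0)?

52 → 5² + 2² = 25 + 4 = 29
29 → 2² + 9² = 4 + 81 = 85
85 → 8² + 5² = 64 + 25 = 89
89 → 8² + 9² = 64 + 81 = 145
145 → 1² + 4² + 5² = 1 + 16 + 25 = 42
42 → 4² + 2² = 16 + 4 = 20
20 → 2² + 0² = 4 + 0 = 4
4 → 4² = 16
16 → 1² + 6² = 1 + 36 = 37
37 → 3² + 7² = 9 + 49 = 58
58 → 5² + 8² = 25 + 64 = 89  — 89 repeats.
That took 11 steps.

11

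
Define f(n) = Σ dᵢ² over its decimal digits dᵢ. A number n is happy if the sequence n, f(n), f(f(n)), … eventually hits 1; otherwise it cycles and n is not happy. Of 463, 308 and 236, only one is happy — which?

463: 463 → 61 → 37 → 58 → 89 → 145 → 42 → 20 → 4 → 16 → 37  — repeats 37 (not happy)
308: 308 → 73 → 58 → 89 → 145 → 42 → 20 → 4 → 16 → 37 → 58  — repeats 58 (not happy)
236: 236 → 49 → 97 → 130 → 10 → 1  — reaches 1 (happy)

236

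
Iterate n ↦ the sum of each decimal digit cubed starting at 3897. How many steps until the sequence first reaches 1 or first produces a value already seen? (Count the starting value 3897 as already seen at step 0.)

3897 → 3³ + 8³ + 9³ + 7³ = 27 + 512 + 729 + 343 = 1611
1611 → 1³ + 6³ + 1³ + 1³ = 1 + 216 + 1 + 1 = 219
219 → 2³ + 1³ + 9³ = 8 + 1 + 729 = 738
738 → 7³ + 3³ + 8³ = 343 + 27 + 512 = 882
882 → 8³ + 8³ + 2³ = 512 + 512 + 8 = 1032
1032 → 1³ + 0³ + 3³ + 2³ = 1 + 0 + 27 + 8 = 36
36 → 3³ + 6³ = 27 + 216 = 243
243 → 2³ + 4³ + 3³ = 8 + 64 + 27 = 99
99 → 9³ + 9³ = 729 + 729 = 1458
1458 → 1³ + 4³ + 5³ + 8³ = 1 + 64 + 125 + 512 = 702
702 → 7³ + 0³ + 2³ = 343 + 0 + 8 = 351
351 → 3³ + 5³ + 1³ = 27 + 125 + 1 = 153
153 → 1³ + 5³ + 3³ = 1 + 125 + 27 = 153  — 153 repeats.
That took 13 steps.

13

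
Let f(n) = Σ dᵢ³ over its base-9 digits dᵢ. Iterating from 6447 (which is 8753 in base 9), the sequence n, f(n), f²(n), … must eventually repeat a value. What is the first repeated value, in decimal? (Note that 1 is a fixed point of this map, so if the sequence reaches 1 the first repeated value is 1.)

6447 = (8,7,5,3)_9 → 8³ + 7³ + 5³ + 3³ = 1007
1007 = (1,3,3,8)_9 → 1³ + 3³ + 3³ + 8³ = 567
567 = (7,0,0)_9 → 7³ + 0³ + 0³ = 343
343 = (4,2,1)_9 → 4³ + 2³ + 1³ = 73
73 = (8,1)_9 → 8³ + 1³ = 513
513 = (6,3,0)_9 → 6³ + 3³ + 0³ = 243
243 = (3,0,0)_9 → 3³ + 0³ + 0³ = 27
27 = (3,0)_9 → 3³ + 0³ = 27  — 27 already appeared earlier.

27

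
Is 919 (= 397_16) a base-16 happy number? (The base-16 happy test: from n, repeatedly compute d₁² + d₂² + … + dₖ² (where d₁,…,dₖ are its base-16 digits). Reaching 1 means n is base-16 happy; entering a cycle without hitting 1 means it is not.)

919 = (3,9,7)_16 → 3² + 9² + 7² = 9 + 81 + 49 = 139
139 = (8,11)_16 → 8² + 11² = 64 + 121 = 185
185 = (11,9)_16 → 11² + 9² = 121 + 81 = 202
202 = (12,10)_16 → 12² + 10² = 144 + 100 = 244
244 = (15,4)_16 → 15² + 4² = 225 + 16 = 241
241 = (15,1)_16 → 15² + 1² = 225 + 1 = 226
226 = (14,2)_16 → 14² + 2² = 196 + 4 = 200
200 = (12,8)_16 → 12² + 8² = 144 + 64 = 208
208 = (13,0)_16 → 13² + 0² = 169 + 0 = 169
169 = (10,9)_16 → 10² + 9² = 100 + 81 = 181
181 = (11,5)_16 → 11² + 5² = 121 + 25 = 146
146 = (9,2)_16 → 9² + 2² = 81 + 4 = 85
85 = (5,5)_16 → 5² + 5² = 25 + 25 = 50
50 = (3,2)_16 → 3² + 2² = 9 + 4 = 13
13 = (13)_16 → 13² = 169  — 169 already seen; the sequence cycles without reaching 1.

not base-16 happy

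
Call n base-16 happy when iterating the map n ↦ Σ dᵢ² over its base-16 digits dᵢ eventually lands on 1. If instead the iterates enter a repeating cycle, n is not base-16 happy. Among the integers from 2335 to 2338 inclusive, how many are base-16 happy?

1

2335: 2335 → 307 → 19 → 10 → 100 → 52 → 25 → 82 → 29 → 170 → 200 → 208 → 169 → 181 → 146 → 85 → 50 → 13 → 169  (repeats 169)
2336: 2336 → 85 → 50 → 13 → 169 → 181 → 146 → 85  (repeats 85)
2337: 2337 → 86 → 61 → 178 → 125 → 218 → 269 → 170 → 200 → 208 → 169 → 181 → 146 → 85 → 50 → 13 → 169  (repeats 169)
2338: 2338 → 89 → 106 → 136 → 128 → 64 → 16 → 1  (reaches 1)
base-16 happy: 2338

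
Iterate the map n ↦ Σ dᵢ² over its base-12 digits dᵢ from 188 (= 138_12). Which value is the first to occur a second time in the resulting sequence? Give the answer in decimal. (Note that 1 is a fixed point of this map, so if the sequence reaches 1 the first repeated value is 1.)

25

188 = (1,3,8)_12 → 74
74 = (6,2)_12 → 40
40 = (3,4)_12 → 25
25 = (2,1)_12 → 5
5 = (5)_12 → 25  — 25 already appeared earlier.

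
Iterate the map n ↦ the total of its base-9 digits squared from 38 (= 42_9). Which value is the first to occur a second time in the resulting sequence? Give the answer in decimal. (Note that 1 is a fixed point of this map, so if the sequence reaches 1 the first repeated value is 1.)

50

38 = (4,2)_9 → 20
20 = (2,2)_9 → 8
8 = (8)_9 → 64
64 = (7,1)_9 → 50
50 = (5,5)_9 → 50  — 50 already appeared earlier.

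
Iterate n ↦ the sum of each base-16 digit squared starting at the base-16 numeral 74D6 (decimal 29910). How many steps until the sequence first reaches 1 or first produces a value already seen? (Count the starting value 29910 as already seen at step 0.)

9

29910 = (7,4,13,6)_16 → 7² + 4² + 13² + 6² = 270
270 = (1,0,14)_16 → 1² + 0² + 14² = 197
197 = (12,5)_16 → 12² + 5² = 169
169 = (10,9)_16 → 10² + 9² = 181
181 = (11,5)_16 → 11² + 5² = 146
146 = (9,2)_16 → 9² + 2² = 85
85 = (5,5)_16 → 5² + 5² = 50
50 = (3,2)_16 → 3² + 2² = 13
13 = (13)_16 → 13² = 169  — 169 repeats.
That took 9 steps.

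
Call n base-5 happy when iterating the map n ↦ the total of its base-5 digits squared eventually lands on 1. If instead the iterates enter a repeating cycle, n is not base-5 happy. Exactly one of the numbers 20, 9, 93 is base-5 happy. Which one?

20: 20 → 16 → 10 → 4 → 16  — repeats 16 (not base-5 happy)
9: 9 → 17 → 13 → 13  — repeats 13 (not base-5 happy)
93: 93 → 27 → 5 → 1  — reaches 1 (base-5 happy)

93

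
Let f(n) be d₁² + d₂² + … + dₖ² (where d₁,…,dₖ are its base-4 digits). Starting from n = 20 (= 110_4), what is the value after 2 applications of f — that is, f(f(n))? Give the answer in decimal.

4

20 = (1,1,0)_4 → 1² + 1² + 0² = 2
2 = (2)_4 → 2² = 4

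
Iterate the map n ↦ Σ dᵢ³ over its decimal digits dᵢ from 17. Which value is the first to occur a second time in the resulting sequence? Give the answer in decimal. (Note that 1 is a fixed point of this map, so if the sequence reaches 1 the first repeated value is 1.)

17 → 344
344 → 155
155 → 251
251 → 134
134 → 92
92 → 737
737 → 713
713 → 371
371 → 371  — 371 already appeared earlier.

371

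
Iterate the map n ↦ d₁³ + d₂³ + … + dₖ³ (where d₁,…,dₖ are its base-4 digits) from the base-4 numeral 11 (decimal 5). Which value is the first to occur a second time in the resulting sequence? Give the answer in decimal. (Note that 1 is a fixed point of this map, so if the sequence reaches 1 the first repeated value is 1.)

8

5 = (1,1)_4 → 1³ + 1³ = 2
2 = (2)_4 → 2³ = 8
8 = (2,0)_4 → 2³ + 0³ = 8  — 8 already appeared earlier.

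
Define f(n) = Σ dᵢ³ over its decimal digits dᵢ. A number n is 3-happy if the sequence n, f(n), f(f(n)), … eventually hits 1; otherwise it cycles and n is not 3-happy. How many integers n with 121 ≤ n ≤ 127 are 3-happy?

1

121: 121 → 10 → 1  (reaches 1)
122: 122 → 17 → 344 → 155 → 251 → 134 → 92 → 737 → 713 → 371 → 371  (repeats 371)
123: 123 → 36 → 243 → 99 → 1458 → 702 → 351 → 153 → 153  (repeats 153)
124: 124 → 73 → 370 → 370  (repeats 370)
125: 125 → 134 → 92 → 737 → 713 → 371 → 371  (repeats 371)
126: 126 → 225 → 141 → 66 → 432 → 99 → 1458 → 702 → 351 → 153 → 153  (repeats 153)
127: 127 → 352 → 160 → 217 → 352  (repeats 352)
3-happy: 121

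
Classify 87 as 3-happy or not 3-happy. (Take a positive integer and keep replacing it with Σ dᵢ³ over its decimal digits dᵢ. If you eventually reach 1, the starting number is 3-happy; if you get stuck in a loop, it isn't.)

not 3-happy

87 → 8³ + 7³ = 855
855 → 8³ + 5³ + 5³ = 762
762 → 7³ + 6³ + 2³ = 567
567 → 5³ + 6³ + 7³ = 684
684 → 6³ + 8³ + 4³ = 792
792 → 7³ + 9³ + 2³ = 1080
1080 → 1³ + 0³ + 8³ + 0³ = 513
513 → 5³ + 1³ + 3³ = 153
153 → 1³ + 5³ + 3³ = 153  — 153 already seen; the sequence cycles without reaching 1.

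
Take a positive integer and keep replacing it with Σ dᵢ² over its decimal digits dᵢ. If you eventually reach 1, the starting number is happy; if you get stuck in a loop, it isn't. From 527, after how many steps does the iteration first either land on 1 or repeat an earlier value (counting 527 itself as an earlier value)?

13

527 → 78
78 → 113
113 → 11
11 → 2
2 → 4
4 → 16
16 → 37
37 → 58
58 → 89
89 → 145
145 → 42
42 → 20
20 → 4  — 4 repeats.
That took 13 steps.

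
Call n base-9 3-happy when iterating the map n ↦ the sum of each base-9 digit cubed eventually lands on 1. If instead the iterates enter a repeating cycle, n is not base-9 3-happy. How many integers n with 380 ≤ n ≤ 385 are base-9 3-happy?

1

380: 380 → 288 → 152 → 856 → 128 → 134 → 638 → 1198 → 470 → 476 → 980 → 540 → 432 → 152  — not base-9 3-happy
381: 381 → 307 → 371 → 197 → 547 → 775 → 127 → 127  — not base-9 3-happy
382: 382 → 344 → 80 → 1024 → 496 → 218 → 232 → 694 → 638 → 1198 → 470 → 476 → 980 → 540 → 432 → 152 → 856 → 128 → 134 → 638  — not base-9 3-happy
383: 383 → 405 → 125 → 577 → 345 → 99 → 9 → 1  — base-9 3-happy
384: 384 → 496 → 218 → 232 → 694 → 638 → 1198 → 470 → 476 → 980 → 540 → 432 → 152 → 856 → 128 → 134 → 638  — not base-9 3-happy
385: 385 → 623 → 567 → 343 → 73 → 513 → 243 → 27 → 27  — not base-9 3-happy
base-9 3-happy: 383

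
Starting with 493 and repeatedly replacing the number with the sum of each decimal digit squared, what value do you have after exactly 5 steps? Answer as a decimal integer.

493 → 4² + 9² + 3² = 16 + 81 + 9 = 106
106 → 1² + 0² + 6² = 1 + 0 + 36 = 37
37 → 3² + 7² = 9 + 49 = 58
58 → 5² + 8² = 25 + 64 = 89
89 → 8² + 9² = 64 + 81 = 145

145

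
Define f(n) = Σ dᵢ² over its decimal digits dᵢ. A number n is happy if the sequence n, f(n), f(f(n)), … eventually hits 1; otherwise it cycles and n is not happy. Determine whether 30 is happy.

30 → 3² + 0² = 9
9 → 9² = 81
81 → 8² + 1² = 65
65 → 6² + 5² = 61
61 → 6² + 1² = 37
37 → 3² + 7² = 58
58 → 5² + 8² = 89
89 → 8² + 9² = 145
145 → 1² + 4² + 5² = 42
42 → 4² + 2² = 20
20 → 2² + 0² = 4
4 → 4² = 16
16 → 1² + 6² = 37  — 37 already seen; the sequence cycles without reaching 1.

not happy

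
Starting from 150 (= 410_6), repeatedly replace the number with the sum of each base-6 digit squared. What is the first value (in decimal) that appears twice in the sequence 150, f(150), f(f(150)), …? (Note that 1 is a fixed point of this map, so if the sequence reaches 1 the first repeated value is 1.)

17

150 = (4,1,0)_6 → 4² + 1² + 0² = 17
17 = (2,5)_6 → 2² + 5² = 29
29 = (4,5)_6 → 4² + 5² = 41
41 = (1,0,5)_6 → 1² + 0² + 5² = 26
26 = (4,2)_6 → 4² + 2² = 20
20 = (3,2)_6 → 3² + 2² = 13
13 = (2,1)_6 → 2² + 1² = 5
5 = (5)_6 → 5² = 25
25 = (4,1)_6 → 4² + 1² = 17  — 17 already appeared earlier.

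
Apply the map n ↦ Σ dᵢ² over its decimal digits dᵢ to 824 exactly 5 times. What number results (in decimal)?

824 → 8² + 2² + 4² = 64 + 4 + 16 = 84
84 → 8² + 4² = 64 + 16 = 80
80 → 8² + 0² = 64 + 0 = 64
64 → 6² + 4² = 36 + 16 = 52
52 → 5² + 2² = 25 + 4 = 29

29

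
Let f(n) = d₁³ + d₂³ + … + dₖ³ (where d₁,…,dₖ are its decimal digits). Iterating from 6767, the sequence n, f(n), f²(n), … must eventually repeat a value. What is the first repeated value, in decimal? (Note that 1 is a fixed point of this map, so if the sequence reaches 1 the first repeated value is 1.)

6767 → 1118
1118 → 515
515 → 251
251 → 134
134 → 92
92 → 737
737 → 713
713 → 371
371 → 371  — 371 already appeared earlier.

371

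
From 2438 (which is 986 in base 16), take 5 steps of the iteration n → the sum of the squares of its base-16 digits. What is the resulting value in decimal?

13

2438 = (9,8,6)_16 → 9² + 8² + 6² = 181
181 = (11,5)_16 → 11² + 5² = 146
146 = (9,2)_16 → 9² + 2² = 85
85 = (5,5)_16 → 5² + 5² = 50
50 = (3,2)_16 → 3² + 2² = 13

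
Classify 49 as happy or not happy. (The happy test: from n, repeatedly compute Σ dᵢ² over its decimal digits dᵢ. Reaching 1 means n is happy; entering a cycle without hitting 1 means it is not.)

happy

49 → 4² + 9² = 97
97 → 9² + 7² = 130
130 → 1² + 3² + 0² = 10
10 → 1² + 0² = 1  — reached 1.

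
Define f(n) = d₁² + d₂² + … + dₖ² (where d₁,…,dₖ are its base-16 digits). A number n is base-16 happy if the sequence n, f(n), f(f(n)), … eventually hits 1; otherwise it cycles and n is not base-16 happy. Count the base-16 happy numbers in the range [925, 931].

1

925: 925 → 259 → 10 → 100 → 52 → 25 → 82 → 29 → 170 → 200 → 208 → 169 → 181 → 146 → 85 → 50 → 13 → 169  (repeats 169)
926: 926 → 286 → 198 → 180 → 137 → 145 → 82 → 29 → 170 → 200 → 208 → 169 → 181 → 146 → 85 → 50 → 13 → 169  (repeats 169)
927: 927 → 315 → 131 → 73 → 97 → 37 → 29 → 170 → 200 → 208 → 169 → 181 → 146 → 85 → 50 → 13 → 169  (repeats 169)
928: 928 → 109 → 205 → 313 → 91 → 146 → 85 → 50 → 13 → 169 → 181 → 146  (repeats 146)
929: 929 → 110 → 232 → 260 → 17 → 2 → 4 → 16 → 1  (reaches 1)
930: 930 → 113 → 50 → 13 → 169 → 181 → 146 → 85 → 50  (repeats 50)
931: 931 → 118 → 85 → 50 → 13 → 169 → 181 → 146 → 85  (repeats 85)
base-16 happy: 929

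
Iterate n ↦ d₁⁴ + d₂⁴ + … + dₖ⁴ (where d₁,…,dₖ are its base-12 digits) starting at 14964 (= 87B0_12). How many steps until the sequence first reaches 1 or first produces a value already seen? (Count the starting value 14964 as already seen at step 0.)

13

14964 = (8,7,11,0)_12 → 8⁴ + 7⁴ + 11⁴ + 0⁴ = 4096 + 2401 + 14641 + 0 = 21138
21138 = (1,0,2,9,6)_12 → 1⁴ + 0⁴ + 2⁴ + 9⁴ + 6⁴ = 1 + 0 + 16 + 6561 + 1296 = 7874
7874 = (4,6,8,2)_12 → 4⁴ + 6⁴ + 8⁴ + 2⁴ = 256 + 1296 + 4096 + 16 = 5664
5664 = (3,3,4,0)_12 → 3⁴ + 3⁴ + 4⁴ + 0⁴ = 81 + 81 + 256 + 0 = 418
418 = (2,10,10)_12 → 2⁴ + 10⁴ + 10⁴ = 16 + 10000 + 10000 = 20016
20016 = (11,7,0,0)_12 → 11⁴ + 7⁴ + 0⁴ + 0⁴ = 14641 + 2401 + 0 + 0 = 17042
17042 = (9,10,4,2)_12 → 9⁴ + 10⁴ + 4⁴ + 2⁴ = 6561 + 10000 + 256 + 16 = 16833
16833 = (9,8,10,9)_12 → 9⁴ + 8⁴ + 10⁴ + 9⁴ = 6561 + 4096 + 10000 + 6561 = 27218
27218 = (1,3,9,0,2)_12 → 1⁴ + 3⁴ + 9⁴ + 0⁴ + 2⁴ = 1 + 81 + 6561 + 0 + 16 = 6659
6659 = (3,10,2,11)_12 → 3⁴ + 10⁴ + 2⁴ + 11⁴ = 81 + 10000 + 16 + 14641 = 24738
24738 = (1,2,3,9,6)_12 → 1⁴ + 2⁴ + 3⁴ + 9⁴ + 6⁴ = 1 + 16 + 81 + 6561 + 1296 = 7955
7955 = (4,7,2,11)_12 → 4⁴ + 7⁴ + 2⁴ + 11⁴ = 256 + 2401 + 16 + 14641 = 17314
17314 = (10,0,2,10)_12 → 10⁴ + 0⁴ + 2⁴ + 10⁴ = 10000 + 0 + 16 + 10000 = 20016  — 20016 repeats.
That took 13 steps.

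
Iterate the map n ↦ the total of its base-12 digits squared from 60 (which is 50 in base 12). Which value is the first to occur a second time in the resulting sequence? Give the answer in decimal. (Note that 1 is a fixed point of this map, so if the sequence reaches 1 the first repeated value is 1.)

25

60 = (5,0)_12 → 25
25 = (2,1)_12 → 5
5 = (5)_12 → 25  — 25 already appeared earlier.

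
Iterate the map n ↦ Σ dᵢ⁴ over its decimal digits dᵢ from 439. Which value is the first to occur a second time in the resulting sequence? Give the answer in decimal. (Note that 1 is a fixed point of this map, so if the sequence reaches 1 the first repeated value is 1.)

439 → 4⁴ + 3⁴ + 9⁴ = 6898
6898 → 6⁴ + 8⁴ + 9⁴ + 8⁴ = 16049
16049 → 1⁴ + 6⁴ + 0⁴ + 4⁴ + 9⁴ = 8114
8114 → 8⁴ + 1⁴ + 1⁴ + 4⁴ = 4354
4354 → 4⁴ + 3⁴ + 5⁴ + 4⁴ = 1218
1218 → 1⁴ + 2⁴ + 1⁴ + 8⁴ = 4114
4114 → 4⁴ + 1⁴ + 1⁴ + 4⁴ = 514
514 → 5⁴ + 1⁴ + 4⁴ = 882
882 → 8⁴ + 8⁴ + 2⁴ = 8208
8208 → 8⁴ + 2⁴ + 0⁴ + 8⁴ = 8208  — 8208 already appeared earlier.

8208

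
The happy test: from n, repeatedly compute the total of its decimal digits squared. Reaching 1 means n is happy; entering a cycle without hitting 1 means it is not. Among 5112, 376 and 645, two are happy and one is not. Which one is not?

5112: 5112 → 31 → 10 → 1  — reaches 1 (happy)
376: 376 → 94 → 97 → 130 → 10 → 1  — reaches 1 (happy)
645: 645 → 77 → 98 → 145 → 42 → 20 → 4 → 16 → 37 → 58 → 89 → 145  — repeats 145 (not happy)

645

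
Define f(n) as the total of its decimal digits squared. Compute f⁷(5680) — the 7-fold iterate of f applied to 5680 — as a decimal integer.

37

5680 → 125
125 → 30
30 → 9
9 → 81
81 → 65
65 → 61
61 → 37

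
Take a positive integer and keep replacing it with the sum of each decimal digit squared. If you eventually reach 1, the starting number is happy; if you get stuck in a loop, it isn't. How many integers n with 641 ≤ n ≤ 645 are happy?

641: 641 → 53 → 34 → 25 → 29 → 85 → 89 → 145 → 42 → 20 → 4 → 16 → 37 → 58 → 89  (repeats 89)
642: 642 → 56 → 61 → 37 → 58 → 89 → 145 → 42 → 20 → 4 → 16 → 37  (repeats 37)
643: 643 → 61 → 37 → 58 → 89 → 145 → 42 → 20 → 4 → 16 → 37  (repeats 37)
644: 644 → 68 → 100 → 1  (reaches 1)
645: 645 → 77 → 98 → 145 → 42 → 20 → 4 → 16 → 37 → 58 → 89 → 145  (repeats 145)
happy: 644

1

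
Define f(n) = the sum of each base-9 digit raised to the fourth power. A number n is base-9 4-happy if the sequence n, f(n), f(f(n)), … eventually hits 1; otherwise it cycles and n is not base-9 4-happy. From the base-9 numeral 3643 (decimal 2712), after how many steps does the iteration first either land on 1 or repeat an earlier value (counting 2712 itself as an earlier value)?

2712 = (3,6,4,3)_9 → 3⁴ + 6⁴ + 4⁴ + 3⁴ = 1714
1714 = (2,3,1,4)_9 → 2⁴ + 3⁴ + 1⁴ + 4⁴ = 354
354 = (4,3,3)_9 → 4⁴ + 3⁴ + 3⁴ = 418
418 = (5,1,4)_9 → 5⁴ + 1⁴ + 4⁴ = 882
882 = (1,1,8,0)_9 → 1⁴ + 1⁴ + 8⁴ + 0⁴ = 4098
4098 = (5,5,5,3)_9 → 5⁴ + 5⁴ + 5⁴ + 3⁴ = 1956
1956 = (2,6,1,3)_9 → 2⁴ + 6⁴ + 1⁴ + 3⁴ = 1394
1394 = (1,8,1,8)_9 → 1⁴ + 8⁴ + 1⁴ + 8⁴ = 8194
8194 = (1,2,2,1,4)_9 → 1⁴ + 2⁴ + 2⁴ + 1⁴ + 4⁴ = 290
290 = (3,5,2)_9 → 3⁴ + 5⁴ + 2⁴ = 722
722 = (8,8,2)_9 → 8⁴ + 8⁴ + 2⁴ = 8208
8208 = (1,2,2,3,0)_9 → 1⁴ + 2⁴ + 2⁴ + 3⁴ + 0⁴ = 114
114 = (1,3,6)_9 → 1⁴ + 3⁴ + 6⁴ = 1378
1378 = (1,8,0,1)_9 → 1⁴ + 8⁴ + 0⁴ + 1⁴ = 4098  — 4098 repeats.
That took 14 steps.

14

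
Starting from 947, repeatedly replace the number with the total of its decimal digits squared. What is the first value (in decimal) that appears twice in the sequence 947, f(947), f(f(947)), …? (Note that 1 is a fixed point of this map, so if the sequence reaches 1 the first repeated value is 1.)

947 → 9² + 4² + 7² = 146
146 → 1² + 4² + 6² = 53
53 → 5² + 3² = 34
34 → 3² + 4² = 25
25 → 2² + 5² = 29
29 → 2² + 9² = 85
85 → 8² + 5² = 89
89 → 8² + 9² = 145
145 → 1² + 4² + 5² = 42
42 → 4² + 2² = 20
20 → 2² + 0² = 4
4 → 4² = 16
16 → 1² + 6² = 37
37 → 3² + 7² = 58
58 → 5² + 8² = 89  — 89 already appeared earlier.

89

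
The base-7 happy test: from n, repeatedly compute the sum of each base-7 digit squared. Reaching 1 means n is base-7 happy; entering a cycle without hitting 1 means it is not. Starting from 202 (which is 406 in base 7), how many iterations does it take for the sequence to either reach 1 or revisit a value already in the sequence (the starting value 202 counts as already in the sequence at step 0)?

202 = (4,0,6)_7 → 52
52 = (1,0,3)_7 → 10
10 = (1,3)_7 → 10  — 10 repeats.
That took 3 steps.

3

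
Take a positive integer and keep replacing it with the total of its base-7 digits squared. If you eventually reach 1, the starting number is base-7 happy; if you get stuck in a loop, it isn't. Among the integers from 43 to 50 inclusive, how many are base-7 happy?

43: 43 → 37 → 29 → 17 → 13 → 37  — not base-7 happy
44: 44 → 40 → 50 → 2 → 4 → 16 → 8 → 2  — not base-7 happy
45: 45 → 45  — not base-7 happy
46: 46 → 52 → 10 → 10  — not base-7 happy
47: 47 → 61 → 27 → 45 → 45  — not base-7 happy
48: 48 → 72 → 14 → 4 → 16 → 8 → 2 → 4  — not base-7 happy
49: 49 → 1  — base-7 happy
50: 50 → 2 → 4 → 16 → 8 → 2  — not base-7 happy
base-7 happy: 49

1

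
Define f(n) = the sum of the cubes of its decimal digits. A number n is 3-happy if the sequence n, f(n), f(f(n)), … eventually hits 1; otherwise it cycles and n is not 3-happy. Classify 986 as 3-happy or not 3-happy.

not 3-happy

986 → 1457
1457 → 533
533 → 179
179 → 1073
1073 → 371
371 → 371  — 371 already seen; the sequence cycles without reaching 1.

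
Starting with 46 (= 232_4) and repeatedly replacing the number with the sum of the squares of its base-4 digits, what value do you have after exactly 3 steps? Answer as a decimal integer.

4

46 = (2,3,2)_4 → 2² + 3² + 2² = 17
17 = (1,0,1)_4 → 1² + 0² + 1² = 2
2 = (2)_4 → 2² = 4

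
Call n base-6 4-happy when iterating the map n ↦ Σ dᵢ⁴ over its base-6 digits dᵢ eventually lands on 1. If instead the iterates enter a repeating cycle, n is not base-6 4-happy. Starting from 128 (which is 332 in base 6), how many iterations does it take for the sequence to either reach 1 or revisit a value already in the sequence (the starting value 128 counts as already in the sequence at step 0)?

14

128 = (3,3,2)_6 → 3⁴ + 3⁴ + 2⁴ = 81 + 81 + 16 = 178
178 = (4,5,4)_6 → 4⁴ + 5⁴ + 4⁴ = 256 + 625 + 256 = 1137
1137 = (5,1,3,3)_6 → 5⁴ + 1⁴ + 3⁴ + 3⁴ = 625 + 1 + 81 + 81 = 788
788 = (3,3,5,2)_6 → 3⁴ + 3⁴ + 5⁴ + 2⁴ = 81 + 81 + 625 + 16 = 803
803 = (3,4,1,5)_6 → 3⁴ + 4⁴ + 1⁴ + 5⁴ = 81 + 256 + 1 + 625 = 963
963 = (4,2,4,3)_6 → 4⁴ + 2⁴ + 4⁴ + 3⁴ = 256 + 16 + 256 + 81 = 609
609 = (2,4,5,3)_6 → 2⁴ + 4⁴ + 5⁴ + 3⁴ = 16 + 256 + 625 + 81 = 978
978 = (4,3,1,0)_6 → 4⁴ + 3⁴ + 1⁴ + 0⁴ = 256 + 81 + 1 + 0 = 338
338 = (1,3,2,2)_6 → 1⁴ + 3⁴ + 2⁴ + 2⁴ = 1 + 81 + 16 + 16 = 114
114 = (3,1,0)_6 → 3⁴ + 1⁴ + 0⁴ = 81 + 1 + 0 = 82
82 = (2,1,4)_6 → 2⁴ + 1⁴ + 4⁴ = 16 + 1 + 256 = 273
273 = (1,1,3,3)_6 → 1⁴ + 1⁴ + 3⁴ + 3⁴ = 1 + 1 + 81 + 81 = 164
164 = (4,3,2)_6 → 4⁴ + 3⁴ + 2⁴ = 256 + 81 + 16 = 353
353 = (1,3,4,5)_6 → 1⁴ + 3⁴ + 4⁴ + 5⁴ = 1 + 81 + 256 + 625 = 963  — 963 repeats.
That took 14 steps.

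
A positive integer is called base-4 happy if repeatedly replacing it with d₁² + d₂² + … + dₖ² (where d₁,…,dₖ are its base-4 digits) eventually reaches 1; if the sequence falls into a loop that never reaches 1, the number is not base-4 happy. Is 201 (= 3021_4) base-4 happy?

base-4 happy

201 = (3,0,2,1)_4 → 14
14 = (3,2)_4 → 13
13 = (3,1)_4 → 10
10 = (2,2)_4 → 8
8 = (2,0)_4 → 4
4 = (1,0)_4 → 1  — reached 1.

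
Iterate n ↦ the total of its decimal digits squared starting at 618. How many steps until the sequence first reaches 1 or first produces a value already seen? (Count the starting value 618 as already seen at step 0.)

11

618 → 101
101 → 2
2 → 4
4 → 16
16 → 37
37 → 58
58 → 89
89 → 145
145 → 42
42 → 20
20 → 4  — 4 repeats.
That took 11 steps.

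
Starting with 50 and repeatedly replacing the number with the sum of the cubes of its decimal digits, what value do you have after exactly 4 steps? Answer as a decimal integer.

50 → 5³ + 0³ = 125 + 0 = 125
125 → 1³ + 2³ + 5³ = 1 + 8 + 125 = 134
134 → 1³ + 3³ + 4³ = 1 + 27 + 64 = 92
92 → 9³ + 2³ = 729 + 8 = 737

737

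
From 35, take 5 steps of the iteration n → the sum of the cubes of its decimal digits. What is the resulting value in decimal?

713

35 → 3³ + 5³ = 27 + 125 = 152
152 → 1³ + 5³ + 2³ = 1 + 125 + 8 = 134
134 → 1³ + 3³ + 4³ = 1 + 27 + 64 = 92
92 → 9³ + 2³ = 729 + 8 = 737
737 → 7³ + 3³ + 7³ = 343 + 27 + 343 = 713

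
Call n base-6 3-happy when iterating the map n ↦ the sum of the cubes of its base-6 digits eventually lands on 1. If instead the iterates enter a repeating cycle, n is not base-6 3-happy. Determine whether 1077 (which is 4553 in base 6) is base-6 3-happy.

1077 = (4,5,5,3)_6 → 4³ + 5³ + 5³ + 3³ = 341
341 = (1,3,2,5)_6 → 1³ + 3³ + 2³ + 5³ = 161
161 = (4,2,5)_6 → 4³ + 2³ + 5³ = 197
197 = (5,2,5)_6 → 5³ + 2³ + 5³ = 258
258 = (1,1,1,0)_6 → 1³ + 1³ + 1³ + 0³ = 3
3 = (3)_6 → 3³ = 27
27 = (4,3)_6 → 4³ + 3³ = 91
91 = (2,3,1)_6 → 2³ + 3³ + 1³ = 36
36 = (1,0,0)_6 → 1³ + 0³ + 0³ = 1  — reached 1.

base-6 3-happy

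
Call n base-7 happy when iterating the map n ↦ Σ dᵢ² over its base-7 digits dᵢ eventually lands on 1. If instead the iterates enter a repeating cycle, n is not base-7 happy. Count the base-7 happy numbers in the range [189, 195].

189: 189 → 45 → 45  — not base-7 happy
190: 190 → 46 → 52 → 10 → 10  — not base-7 happy
191: 191 → 49 → 1  — base-7 happy
192: 192 → 54 → 26 → 34 → 52 → 10 → 10  — not base-7 happy
193: 193 → 61 → 27 → 45 → 45  — not base-7 happy
194: 194 → 70 → 10 → 10  — not base-7 happy
195: 195 → 81 → 33 → 41 → 61 → 27 → 45 → 45  — not base-7 happy
base-7 happy: 191

1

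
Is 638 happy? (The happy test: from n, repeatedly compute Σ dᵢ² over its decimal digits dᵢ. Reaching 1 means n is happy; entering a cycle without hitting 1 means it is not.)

happy

638 → 6² + 3² + 8² = 109
109 → 1² + 0² + 9² = 82
82 → 8² + 2² = 68
68 → 6² + 8² = 100
100 → 1² + 0² + 0² = 1  — reached 1.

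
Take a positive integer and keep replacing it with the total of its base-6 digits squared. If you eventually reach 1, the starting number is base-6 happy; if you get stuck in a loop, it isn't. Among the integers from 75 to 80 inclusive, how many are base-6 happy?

1

75: 75 → 13 → 5 → 25 → 17 → 29 → 41 → 26 → 20 → 13  — not base-6 happy
76: 76 → 20 → 13 → 5 → 25 → 17 → 29 → 41 → 26 → 20  — not base-6 happy
77: 77 → 29 → 41 → 26 → 20 → 13 → 5 → 25 → 17 → 29  — not base-6 happy
78: 78 → 5 → 25 → 17 → 29 → 41 → 26 → 20 → 13 → 5  — not base-6 happy
79: 79 → 6 → 1  — base-6 happy
80: 80 → 9 → 10 → 17 → 29 → 41 → 26 → 20 → 13 → 5 → 25 → 17  — not base-6 happy
base-6 happy: 79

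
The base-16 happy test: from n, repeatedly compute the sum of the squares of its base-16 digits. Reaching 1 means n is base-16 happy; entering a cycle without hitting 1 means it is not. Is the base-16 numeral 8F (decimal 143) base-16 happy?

143 = (8,15)_16 → 8² + 15² = 289
289 = (1,2,1)_16 → 1² + 2² + 1² = 6
6 = (6)_16 → 6² = 36
36 = (2,4)_16 → 2² + 4² = 20
20 = (1,4)_16 → 1² + 4² = 17
17 = (1,1)_16 → 1² + 1² = 2
2 = (2)_16 → 2² = 4
4 = (4)_16 → 4² = 16
16 = (1,0)_16 → 1² + 0² = 1  — reached 1.

base-16 happy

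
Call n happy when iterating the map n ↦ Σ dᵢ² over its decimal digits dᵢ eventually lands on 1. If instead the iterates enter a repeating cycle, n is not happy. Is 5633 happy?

5633 → 5² + 6² + 3² + 3² = 25 + 36 + 9 + 9 = 79
79 → 7² + 9² = 49 + 81 = 130
130 → 1² + 3² + 0² = 1 + 9 + 0 = 10
10 → 1² + 0² = 1 + 0 = 1  — reached 1.

happy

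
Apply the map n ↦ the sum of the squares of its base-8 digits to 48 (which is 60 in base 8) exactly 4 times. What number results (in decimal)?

4

48 = (6,0)_8 → 36
36 = (4,4)_8 → 32
32 = (4,0)_8 → 16
16 = (2,0)_8 → 4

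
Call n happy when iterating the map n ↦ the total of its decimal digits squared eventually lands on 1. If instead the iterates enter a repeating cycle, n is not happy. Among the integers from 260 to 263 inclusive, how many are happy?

260: 260 → 40 → 16 → 37 → 58 → 89 → 145 → 42 → 20 → 4 → 16  — not happy
261: 261 → 41 → 17 → 50 → 25 → 29 → 85 → 89 → 145 → 42 → 20 → 4 → 16 → 37 → 58 → 89  — not happy
262: 262 → 44 → 32 → 13 → 10 → 1  — happy
263: 263 → 49 → 97 → 130 → 10 → 1  — happy
happy: 262, 263

2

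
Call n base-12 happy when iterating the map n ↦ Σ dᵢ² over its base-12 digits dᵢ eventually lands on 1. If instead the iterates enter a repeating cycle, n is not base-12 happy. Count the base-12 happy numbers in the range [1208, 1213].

1

1208: 1208 → 144 → 1  (reaches 1)
1209: 1209 → 161 → 27 → 13 → 2 → 4 → 16 → 17 → 26 → 8 → 64 → 41 → 34 → 104 → 128 → 164 → 66 → 61 → 26  (repeats 26)
1210: 1210 → 180 → 10 → 100 → 80 → 100  (repeats 100)
1211: 1211 → 201 → 98 → 68 → 89 → 74 → 40 → 25 → 5 → 25  (repeats 25)
1212: 1212 → 89 → 74 → 40 → 25 → 5 → 25  (repeats 25)
1213: 1213 → 90 → 85 → 50 → 20 → 65 → 50  (repeats 50)
base-12 happy: 1208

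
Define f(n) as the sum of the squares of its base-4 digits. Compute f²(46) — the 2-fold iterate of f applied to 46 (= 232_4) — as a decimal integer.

2

46 = (2,3,2)_4 → 2² + 3² + 2² = 4 + 9 + 4 = 17
17 = (1,0,1)_4 → 1² + 0² + 1² = 1 + 0 + 1 = 2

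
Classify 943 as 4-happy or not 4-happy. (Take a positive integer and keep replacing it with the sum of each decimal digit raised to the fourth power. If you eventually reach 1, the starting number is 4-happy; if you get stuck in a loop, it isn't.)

943 → 9⁴ + 4⁴ + 3⁴ = 6898
6898 → 6⁴ + 8⁴ + 9⁴ + 8⁴ = 16049
16049 → 1⁴ + 6⁴ + 0⁴ + 4⁴ + 9⁴ = 8114
8114 → 8⁴ + 1⁴ + 1⁴ + 4⁴ = 4354
4354 → 4⁴ + 3⁴ + 5⁴ + 4⁴ = 1218
1218 → 1⁴ + 2⁴ + 1⁴ + 8⁴ = 4114
4114 → 4⁴ + 1⁴ + 1⁴ + 4⁴ = 514
514 → 5⁴ + 1⁴ + 4⁴ = 882
882 → 8⁴ + 8⁴ + 2⁴ = 8208
8208 → 8⁴ + 2⁴ + 0⁴ + 8⁴ = 8208  — 8208 already seen; the sequence cycles without reaching 1.

not 4-happy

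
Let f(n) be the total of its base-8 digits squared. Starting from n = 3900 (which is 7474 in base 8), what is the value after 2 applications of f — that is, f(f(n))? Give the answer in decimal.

3900 = (7,4,7,4)_8 → 7² + 4² + 7² + 4² = 130
130 = (2,0,2)_8 → 2² + 0² + 2² = 8

8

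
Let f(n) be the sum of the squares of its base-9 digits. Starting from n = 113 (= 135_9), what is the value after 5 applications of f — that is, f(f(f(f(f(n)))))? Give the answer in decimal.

89

113 = (1,3,5)_9 → 1² + 3² + 5² = 35
35 = (3,8)_9 → 3² + 8² = 73
73 = (8,1)_9 → 8² + 1² = 65
65 = (7,2)_9 → 7² + 2² = 53
53 = (5,8)_9 → 5² + 8² = 89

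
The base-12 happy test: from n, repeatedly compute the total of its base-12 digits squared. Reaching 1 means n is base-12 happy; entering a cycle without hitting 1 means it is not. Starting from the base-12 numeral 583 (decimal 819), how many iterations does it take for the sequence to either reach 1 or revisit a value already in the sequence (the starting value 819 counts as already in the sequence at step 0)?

8

819 = (5,8,3)_12 → 5² + 8² + 3² = 25 + 64 + 9 = 98
98 = (8,2)_12 → 8² + 2² = 64 + 4 = 68
68 = (5,8)_12 → 5² + 8² = 25 + 64 = 89
89 = (7,5)_12 → 7² + 5² = 49 + 25 = 74
74 = (6,2)_12 → 6² + 2² = 36 + 4 = 40
40 = (3,4)_12 → 3² + 4² = 9 + 16 = 25
25 = (2,1)_12 → 2² + 1² = 4 + 1 = 5
5 = (5)_12 → 5² = 25  — 25 repeats.
That took 8 steps.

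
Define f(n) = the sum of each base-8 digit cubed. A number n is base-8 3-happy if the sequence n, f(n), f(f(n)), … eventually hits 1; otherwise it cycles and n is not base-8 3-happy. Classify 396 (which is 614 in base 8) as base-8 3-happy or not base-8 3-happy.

396 = (6,1,4)_8 → 6³ + 1³ + 4³ = 216 + 1 + 64 = 281
281 = (4,3,1)_8 → 4³ + 3³ + 1³ = 64 + 27 + 1 = 92
92 = (1,3,4)_8 → 1³ + 3³ + 4³ = 1 + 27 + 64 = 92  — 92 already seen; the sequence cycles without reaching 1.

not base-8 3-happy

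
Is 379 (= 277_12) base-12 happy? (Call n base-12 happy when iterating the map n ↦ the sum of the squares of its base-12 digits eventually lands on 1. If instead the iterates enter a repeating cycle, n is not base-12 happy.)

379 = (2,7,7)_12 → 2² + 7² + 7² = 102
102 = (8,6)_12 → 8² + 6² = 100
100 = (8,4)_12 → 8² + 4² = 80
80 = (6,8)_12 → 6² + 8² = 100  — 100 already seen; the sequence cycles without reaching 1.

not base-12 happy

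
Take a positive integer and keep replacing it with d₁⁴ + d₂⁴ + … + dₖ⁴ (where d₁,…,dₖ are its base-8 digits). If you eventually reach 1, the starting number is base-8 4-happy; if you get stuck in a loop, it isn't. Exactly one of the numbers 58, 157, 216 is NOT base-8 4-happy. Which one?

157

58: 58 → 2417 → 2178 → 288 → 512 → 1  — reaches 1 (base-8 4-happy)
157: 157 → 722 → 114 → 1313 → 529 → 18 → 32 → 256 → 256  — repeats 256 (not base-8 4-happy)
216: 216 → 162 → 288 → 512 → 1  — reaches 1 (base-8 4-happy)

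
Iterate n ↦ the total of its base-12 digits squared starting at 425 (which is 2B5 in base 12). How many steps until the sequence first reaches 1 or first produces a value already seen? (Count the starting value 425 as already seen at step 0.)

6

425 = (2,11,5)_12 → 2² + 11² + 5² = 150
150 = (1,0,6)_12 → 1² + 0² + 6² = 37
37 = (3,1)_12 → 3² + 1² = 10
10 = (10)_12 → 10² = 100
100 = (8,4)_12 → 8² + 4² = 80
80 = (6,8)_12 → 6² + 8² = 100  — 100 repeats.
That took 6 steps.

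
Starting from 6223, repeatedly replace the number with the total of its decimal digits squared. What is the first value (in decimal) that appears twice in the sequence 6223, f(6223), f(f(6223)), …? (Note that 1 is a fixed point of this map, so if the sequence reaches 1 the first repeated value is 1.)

6223 → 6² + 2² + 2² + 3² = 53
53 → 5² + 3² = 34
34 → 3² + 4² = 25
25 → 2² + 5² = 29
29 → 2² + 9² = 85
85 → 8² + 5² = 89
89 → 8² + 9² = 145
145 → 1² + 4² + 5² = 42
42 → 4² + 2² = 20
20 → 2² + 0² = 4
4 → 4² = 16
16 → 1² + 6² = 37
37 → 3² + 7² = 58
58 → 5² + 8² = 89  — 89 already appeared earlier.

89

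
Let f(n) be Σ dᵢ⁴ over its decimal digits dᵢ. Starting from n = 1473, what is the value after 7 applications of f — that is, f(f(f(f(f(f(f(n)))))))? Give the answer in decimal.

1473 → 1⁴ + 4⁴ + 7⁴ + 3⁴ = 1 + 256 + 2401 + 81 = 2739
2739 → 2⁴ + 7⁴ + 3⁴ + 9⁴ = 16 + 2401 + 81 + 6561 = 9059
9059 → 9⁴ + 0⁴ + 5⁴ + 9⁴ = 6561 + 0 + 625 + 6561 = 13747
13747 → 1⁴ + 3⁴ + 7⁴ + 4⁴ + 7⁴ = 1 + 81 + 2401 + 256 + 2401 = 5140
5140 → 5⁴ + 1⁴ + 4⁴ + 0⁴ = 625 + 1 + 256 + 0 = 882
882 → 8⁴ + 8⁴ + 2⁴ = 4096 + 4096 + 16 = 8208
8208 → 8⁴ + 2⁴ + 0⁴ + 8⁴ = 4096 + 16 + 0 + 4096 = 8208

8208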